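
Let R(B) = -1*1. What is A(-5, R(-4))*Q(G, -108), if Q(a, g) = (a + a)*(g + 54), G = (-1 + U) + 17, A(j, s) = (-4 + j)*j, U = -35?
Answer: 92340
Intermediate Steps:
R(B) = -1
A(j, s) = j*(-4 + j)
G = -19 (G = (-1 - 35) + 17 = -36 + 17 = -19)
Q(a, g) = 2*a*(54 + g) (Q(a, g) = (2*a)*(54 + g) = 2*a*(54 + g))
A(-5, R(-4))*Q(G, -108) = (-5*(-4 - 5))*(2*(-19)*(54 - 108)) = (-5*(-9))*(2*(-19)*(-54)) = 45*2052 = 92340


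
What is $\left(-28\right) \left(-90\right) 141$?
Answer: $355320$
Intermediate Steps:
$\left(-28\right) \left(-90\right) 141 = 2520 \cdot 141 = 355320$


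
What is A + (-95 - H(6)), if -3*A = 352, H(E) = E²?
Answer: -745/3 ≈ -248.33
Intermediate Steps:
A = -352/3 (A = -⅓*352 = -352/3 ≈ -117.33)
A + (-95 - H(6)) = -352/3 + (-95 - 1*6²) = -352/3 + (-95 - 1*36) = -352/3 + (-95 - 36) = -352/3 - 131 = -745/3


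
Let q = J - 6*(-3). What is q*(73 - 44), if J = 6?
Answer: 696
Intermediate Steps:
q = 24 (q = 6 - 6*(-3) = 6 + 18 = 24)
q*(73 - 44) = 24*(73 - 44) = 24*29 = 696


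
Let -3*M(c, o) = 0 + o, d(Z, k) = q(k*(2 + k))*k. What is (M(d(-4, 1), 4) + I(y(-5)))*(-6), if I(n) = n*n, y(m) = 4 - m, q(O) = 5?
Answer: -478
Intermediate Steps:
d(Z, k) = 5*k
M(c, o) = -o/3 (M(c, o) = -(0 + o)/3 = -o/3)
I(n) = n²
(M(d(-4, 1), 4) + I(y(-5)))*(-6) = (-⅓*4 + (4 - 1*(-5))²)*(-6) = (-4/3 + (4 + 5)²)*(-6) = (-4/3 + 9²)*(-6) = (-4/3 + 81)*(-6) = (239/3)*(-6) = -478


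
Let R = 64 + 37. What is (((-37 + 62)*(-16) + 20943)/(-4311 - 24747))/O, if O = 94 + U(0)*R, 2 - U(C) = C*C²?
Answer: -20543/8601168 ≈ -0.0023884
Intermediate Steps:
U(C) = 2 - C³ (U(C) = 2 - C*C² = 2 - C³)
R = 101
O = 296 (O = 94 + (2 - 1*0³)*101 = 94 + (2 - 1*0)*101 = 94 + (2 + 0)*101 = 94 + 2*101 = 94 + 202 = 296)
(((-37 + 62)*(-16) + 20943)/(-4311 - 24747))/O = (((-37 + 62)*(-16) + 20943)/(-4311 - 24747))/296 = ((25*(-16) + 20943)/(-29058))*(1/296) = ((-400 + 20943)*(-1/29058))*(1/296) = (20543*(-1/29058))*(1/296) = -20543/29058*1/296 = -20543/8601168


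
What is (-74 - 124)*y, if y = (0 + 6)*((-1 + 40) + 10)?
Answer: -58212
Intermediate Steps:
y = 294 (y = 6*(39 + 10) = 6*49 = 294)
(-74 - 124)*y = (-74 - 124)*294 = -198*294 = -58212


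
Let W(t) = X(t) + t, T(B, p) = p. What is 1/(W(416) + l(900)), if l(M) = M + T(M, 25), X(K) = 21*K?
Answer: 1/10077 ≈ 9.9236e-5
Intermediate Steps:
l(M) = 25 + M (l(M) = M + 25 = 25 + M)
W(t) = 22*t (W(t) = 21*t + t = 22*t)
1/(W(416) + l(900)) = 1/(22*416 + (25 + 900)) = 1/(9152 + 925) = 1/10077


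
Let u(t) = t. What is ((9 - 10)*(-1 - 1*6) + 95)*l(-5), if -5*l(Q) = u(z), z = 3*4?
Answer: -1224/5 ≈ -244.80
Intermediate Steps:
z = 12
l(Q) = -12/5 (l(Q) = -⅕*12 = -12/5)
((9 - 10)*(-1 - 1*6) + 95)*l(-5) = ((9 - 10)*(-1 - 1*6) + 95)*(-12/5) = (-(-1 - 6) + 95)*(-12/5) = (-1*(-7) + 95)*(-12/5) = (7 + 95)*(-12/5) = 102*(-12/5) = -1224/5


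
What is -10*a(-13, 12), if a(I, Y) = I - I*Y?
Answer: -1430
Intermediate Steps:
a(I, Y) = I - I*Y
-10*a(-13, 12) = -(-130)*(1 - 1*12) = -(-130)*(1 - 12) = -(-130)*(-11) = -10*143 = -1430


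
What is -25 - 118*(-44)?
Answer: 5167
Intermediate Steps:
-25 - 118*(-44) = -25 + 5192 = 5167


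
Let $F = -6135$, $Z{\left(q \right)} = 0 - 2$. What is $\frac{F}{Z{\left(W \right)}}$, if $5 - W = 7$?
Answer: $\frac{6135}{2} \approx 3067.5$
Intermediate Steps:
$W = -2$ ($W = 5 - 7 = -2$)
$Z{\left(q \right)} = -2$ ($Z{\left(q \right)} = 0 - 2 = -2$)
$\frac{F}{Z{\left(W \right)}} = \frac{1}{-2} \left(-6135\right) = \left(- \frac{1}{2}\right) \left(-6135\right) = \frac{6135}{2}$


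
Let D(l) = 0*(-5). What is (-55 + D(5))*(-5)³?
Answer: 6875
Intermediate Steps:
D(l) = 0
(-55 + D(5))*(-5)³ = (-55 + 0)*(-5)³ = -55*(-125) = 6875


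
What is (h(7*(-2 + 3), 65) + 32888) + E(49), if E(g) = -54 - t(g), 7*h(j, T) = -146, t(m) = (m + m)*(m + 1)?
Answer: 195392/7 ≈ 27913.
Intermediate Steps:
t(m) = 2*m*(1 + m) (t(m) = (2*m)*(1 + m) = 2*m*(1 + m))
h(j, T) = -146/7 (h(j, T) = (⅐)*(-146) = -146/7)
E(g) = -54 - 2*g*(1 + g)
(h(7*(-2 + 3), 65) + 32888) + E(49) = (-146/7 + 32888) + (-54 - 2*49*(1 + 49)) = 230070/7 + (-54 - 2*49*50) = 230070/7 + (-54 - 4900) = 230070/7 - 4954 = 195392/7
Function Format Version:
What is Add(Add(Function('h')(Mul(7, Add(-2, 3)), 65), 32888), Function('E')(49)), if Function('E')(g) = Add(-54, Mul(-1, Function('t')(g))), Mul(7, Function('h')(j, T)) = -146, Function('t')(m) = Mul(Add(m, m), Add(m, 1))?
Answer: Rational(195392, 7) ≈ 27913.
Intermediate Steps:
Function('t')(m) = Mul(2, m, Add(1, m)) (Function('t')(m) = Mul(Mul(2, m), Add(1, m)) = Mul(2, m, Add(1, m)))
Function('h')(j, T) = Rational(-146, 7) (Function('h')(j, T) = Mul(Rational(1, 7), -146) = Rational(-146, 7))
Function('E')(g) = Add(-54, Mul(-2, g, Add(1, g))) (Function('E')(g) = Add(-54, Mul(-1, Mul(2, g, Add(1, g)))) = Add(-54, Mul(-2, g, Add(1, g))))
Add(Add(Function('h')(Mul(7, Add(-2, 3)), 65), 32888), Function('E')(49)) = Add(Add(Rational(-146, 7), 32888), Add(-54, Mul(-2, 49, Add(1, 49)))) = Add(Rational(230070, 7), Add(-54, Mul(-2, 49, 50))) = Add(Rational(230070, 7), Add(-54, -4900)) = Add(Rational(230070, 7), -4954) = Rational(195392, 7)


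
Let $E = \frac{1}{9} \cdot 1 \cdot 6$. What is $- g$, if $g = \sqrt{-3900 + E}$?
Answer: $- \frac{i \sqrt{35094}}{3} \approx - 62.445 i$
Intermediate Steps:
$E = \frac{2}{3}$ ($E = \frac{1}{9} \cdot 1 \cdot 6 = \frac{1}{9} \cdot 6 = \frac{2}{3} \approx 0.66667$)
$g = \frac{i \sqrt{35094}}{3}$ ($g = \sqrt{-3900 + \frac{2}{3}} = \sqrt{- \frac{11698}{3}} = \frac{i \sqrt{35094}}{3} \approx 62.445 i$)
$- g = - \frac{i \sqrt{35094}}{3}$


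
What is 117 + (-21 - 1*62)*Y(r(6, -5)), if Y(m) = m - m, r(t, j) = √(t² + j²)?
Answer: 117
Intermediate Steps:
r(t, j) = √(j² + t²)
Y(m) = 0
117 + (-21 - 1*62)*Y(r(6, -5)) = 117 + (-21 - 1*62)*0 = 117 + (-21 - 62)*0 = 117 - 83*0 = 117 + 0 = 117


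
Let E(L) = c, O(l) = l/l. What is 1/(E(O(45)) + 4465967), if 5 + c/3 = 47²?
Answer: 1/4472579 ≈ 2.2358e-7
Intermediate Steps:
O(l) = 1
c = 6612 (c = -15 + 3*47² = -15 + 3*2209 = -15 + 6627 = 6612)
E(L) = 6612
1/(E(O(45)) + 4465967) = 1/(6612 + 4465967) = 1/4472579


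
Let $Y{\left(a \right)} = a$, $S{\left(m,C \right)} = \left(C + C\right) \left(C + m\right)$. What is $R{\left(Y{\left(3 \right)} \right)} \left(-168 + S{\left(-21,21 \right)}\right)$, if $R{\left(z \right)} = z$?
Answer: $-504$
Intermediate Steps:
$S{\left(m,C \right)} = 2 C \left(C + m\right)$
$R{\left(Y{\left(3 \right)} \right)} \left(-168 + S{\left(-21,21 \right)}\right) = 3 \left(-168 + 2 \cdot 21 \left(21 - 21\right)\right) = 3 \left(-168 + 2 \cdot 21 \cdot 0\right) = 3 \left(-168 + 0\right) = 3 \left(-168\right) = -504$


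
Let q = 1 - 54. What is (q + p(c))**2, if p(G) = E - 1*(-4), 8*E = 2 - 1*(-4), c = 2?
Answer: 37249/16 ≈ 2328.1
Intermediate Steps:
E = 3/4 (E = (2 - 1*(-4))/8 = (2 + 4)/8 = (1/8)*6 = 3/4 ≈ 0.75000)
q = -53
p(G) = 19/4 (p(G) = 3/4 - 1*(-4) = 3/4 + 4 = 19/4)
(q + p(c))**2 = (-53 + 19/4)**2 = (-193/4)**2 = 37249/16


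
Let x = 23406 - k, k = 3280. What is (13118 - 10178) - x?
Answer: -17186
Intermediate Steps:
x = 20126 (x = 23406 - 1*3280 = 23406 - 3280 = 20126)
(13118 - 10178) - x = (13118 - 10178) - 1*20126 = 2940 - 20126 = -17186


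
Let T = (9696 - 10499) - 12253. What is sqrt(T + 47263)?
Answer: sqrt(34207) ≈ 184.95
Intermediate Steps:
T = -13056 (T = -803 - 12253 = -13056)
sqrt(T + 47263) = sqrt(-13056 + 47263) = sqrt(34207)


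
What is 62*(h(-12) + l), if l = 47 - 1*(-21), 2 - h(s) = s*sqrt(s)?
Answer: 4340 + 1488*I*sqrt(3) ≈ 4340.0 + 2577.3*I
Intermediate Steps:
h(s) = 2 - s**(3/2) (h(s) = 2 - s*sqrt(s) = 2 - s**(3/2))
l = 68 (l = 47 + 21 = 68)
62*(h(-12) + l) = 62*((2 - (-12)**(3/2)) + 68) = 62*((2 - (-24)*I*sqrt(3)) + 68) = 62*((2 + 24*I*sqrt(3)) + 68) = 62*(70 + 24*I*sqrt(3)) = 4340 + 1488*I*sqrt(3)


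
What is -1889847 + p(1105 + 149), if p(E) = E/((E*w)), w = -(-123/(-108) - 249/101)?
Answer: -9114728445/4823 ≈ -1.8898e+6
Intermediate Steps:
w = 4823/3636 (w = -(-123*(-1/108) - 249*1/101) = -(41/36 - 249/101) = -1*(-4823/3636) = 4823/3636 ≈ 1.3265)
p(E) = 3636/4823 (p(E) = E/((E*(4823/3636))) = E/((4823*E/3636)) = E*(3636/(4823*E)) = 3636/4823)
-1889847 + p(1105 + 149) = -1889847 + 3636/4823 = -9114728445/4823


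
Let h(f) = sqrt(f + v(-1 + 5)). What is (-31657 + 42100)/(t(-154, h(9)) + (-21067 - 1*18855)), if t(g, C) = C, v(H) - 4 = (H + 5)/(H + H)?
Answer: -1111747856/4250042853 - 6962*sqrt(226)/4250042853 ≈ -0.26161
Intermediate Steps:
v(H) = 4 + (5 + H)/(2*H) (v(H) = 4 + (H + 5)/(H + H) = 4 + (5 + H)/((2*H)) = 4 + (5 + H)*(1/(2*H)) = 4 + (5 + H)/(2*H))
h(f) = sqrt(41/8 + f) (h(f) = sqrt(f + (5 + 9*(-1 + 5))/(2*(-1 + 5))) = sqrt(f + (1/2)*(5 + 9*4)/4) = sqrt(f + (1/2)*(1/4)*(5 + 36)) = sqrt(f + (1/2)*(1/4)*41) = sqrt(f + 41/8) = sqrt(41/8 + f))
(-31657 + 42100)/(t(-154, h(9)) + (-21067 - 1*18855)) = (-31657 + 42100)/(sqrt(82 + 16*9)/4 + (-21067 - 1*18855)) = 10443/(sqrt(82 + 144)/4 + (-21067 - 18855)) = 10443/(sqrt(226)/4 - 39922) = 10443/(-39922 + sqrt(226)/4)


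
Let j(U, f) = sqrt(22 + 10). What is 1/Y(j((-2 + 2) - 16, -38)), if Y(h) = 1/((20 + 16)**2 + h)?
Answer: 1296 + 4*sqrt(2) ≈ 1301.7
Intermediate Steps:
j(U, f) = 4*sqrt(2) (j(U, f) = sqrt(32) = 4*sqrt(2))
Y(h) = 1/(1296 + h) (Y(h) = 1/(36**2 + h) = 1/(1296 + h))
1/Y(j((-2 + 2) - 16, -38)) = 1/(1/(1296 + 4*sqrt(2))) = 1296 + 4*sqrt(2)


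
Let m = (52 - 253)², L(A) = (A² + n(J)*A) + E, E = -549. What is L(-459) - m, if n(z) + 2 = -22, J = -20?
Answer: 180747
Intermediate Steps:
n(z) = -24 (n(z) = -2 - 22 = -24)
L(A) = -549 + A² - 24*A (L(A) = (A² - 24*A) - 549 = -549 + A² - 24*A)
m = 40401 (m = (-201)² = 40401)
L(-459) - m = (-549 + (-459)² - 24*(-459)) - 1*40401 = (-549 + 210681 + 11016) - 40401 = 221148 - 40401 = 180747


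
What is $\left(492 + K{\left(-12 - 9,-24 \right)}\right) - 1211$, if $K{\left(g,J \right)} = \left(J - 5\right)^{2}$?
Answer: $122$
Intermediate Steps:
$K{\left(g,J \right)} = \left(-5 + J\right)^{2}$
$\left(492 + K{\left(-12 - 9,-24 \right)}\right) - 1211 = \left(492 + \left(-5 - 24\right)^{2}\right) - 1211 = \left(492 + \left(-29\right)^{2}\right) - 1211 = \left(492 + 841\right) - 1211 = 1333 - 1211 = 122$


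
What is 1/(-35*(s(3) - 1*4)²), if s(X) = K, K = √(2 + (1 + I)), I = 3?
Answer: -11/1750 - 2*√6/875 ≈ -0.011885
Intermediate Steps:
K = √6 (K = √(2 + (1 + 3)) = √(2 + 4) = √6 ≈ 2.4495)
s(X) = √6
1/(-35*(s(3) - 1*4)²) = 1/(-35*(√6 - 1*4)²) = 1/(-35*(√6 - 4)²) = 1/(-35*(-4 + √6)²) = -1/(35*(-4 + √6)²)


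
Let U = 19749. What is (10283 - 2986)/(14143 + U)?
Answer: 7297/33892 ≈ 0.21530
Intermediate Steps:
(10283 - 2986)/(14143 + U) = (10283 - 2986)/(14143 + 19749) = 7297/33892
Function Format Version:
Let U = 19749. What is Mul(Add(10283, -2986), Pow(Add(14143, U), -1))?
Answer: Rational(7297, 33892) ≈ 0.21530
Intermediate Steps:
Mul(Add(10283, -2986), Pow(Add(14143, U), -1)) = Mul(Add(10283, -2986), Pow(Add(14143, 19749), -1)) = Mul(7297, Pow(33892, -1)) = Mul(7297, Rational(1, 33892)) = Rational(7297, 33892)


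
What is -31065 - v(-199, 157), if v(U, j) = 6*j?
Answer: -32007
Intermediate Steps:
-31065 - v(-199, 157) = -31065 - 6*157 = -31065 - 1*942 = -31065 - 942 = -32007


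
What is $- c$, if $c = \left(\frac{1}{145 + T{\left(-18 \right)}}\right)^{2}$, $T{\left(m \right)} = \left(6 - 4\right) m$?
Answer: $- \frac{1}{11881} \approx -8.4168 \cdot 10^{-5}$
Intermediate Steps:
$T{\left(m \right)} = 2 m$
$c = \frac{1}{11881}$ ($c = \left(\frac{1}{145 + 2 \left(-18\right)}\right)^{2} = \left(\frac{1}{145 - 36}\right)^{2} = \left(\frac{1}{109}\right)^{2} = \frac{1}{11881} \approx 8.4168 \cdot 10^{-5}$)
$- c = \left(-1\right) \frac{1}{11881} = - \frac{1}{11881}$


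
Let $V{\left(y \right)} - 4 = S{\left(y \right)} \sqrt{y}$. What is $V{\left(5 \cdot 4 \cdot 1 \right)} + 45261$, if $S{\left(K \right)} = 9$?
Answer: $45265 + 18 \sqrt{5} \approx 45305.0$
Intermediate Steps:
$V{\left(y \right)} = 4 + 9 \sqrt{y}$
$V{\left(5 \cdot 4 \cdot 1 \right)} + 45261 = \left(4 + 9 \sqrt{5 \cdot 4 \cdot 1}\right) + 45261 = \left(4 + 9 \sqrt{20 \cdot 1}\right) + 45261 = \left(4 + 9 \sqrt{20}\right) + 45261 = \left(4 + 9 \cdot 2 \sqrt{5}\right) + 45261 = \left(4 + 18 \sqrt{5}\right) + 45261 = 45265 + 18 \sqrt{5}$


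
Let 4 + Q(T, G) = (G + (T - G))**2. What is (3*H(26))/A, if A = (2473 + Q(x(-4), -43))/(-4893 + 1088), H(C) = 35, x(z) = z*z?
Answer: -15981/109 ≈ -146.61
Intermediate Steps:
x(z) = z**2
Q(T, G) = -4 + T**2 (Q(T, G) = -4 + (G + (T - G))**2 = -4 + T**2)
A = -545/761 (A = (2473 + (-4 + ((-4)**2)**2))/(-4893 + 1088) = (2473 + (-4 + 16**2))/(-3805) = (2473 + (-4 + 256))*(-1/3805) = (2473 + 252)*(-1/3805) = 2725*(-1/3805) = -545/761 ≈ -0.71616)
(3*H(26))/A = (3*35)/(-545/761) = 105*(-761/545) = -15981/109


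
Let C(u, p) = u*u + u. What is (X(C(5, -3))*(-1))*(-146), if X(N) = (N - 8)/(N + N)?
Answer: 803/15 ≈ 53.533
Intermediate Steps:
C(u, p) = u + u² (C(u, p) = u² + u = u + u²)
X(N) = (-8 + N)/(2*N) (X(N) = (-8 + N)/((2*N)) = (-8 + N)*(1/(2*N)) = (-8 + N)/(2*N))
(X(C(5, -3))*(-1))*(-146) = (((-8 + 5*(1 + 5))/(2*((5*(1 + 5)))))*(-1))*(-146) = (((-8 + 5*6)/(2*((5*6))))*(-1))*(-146) = (((½)*(-8 + 30)/30)*(-1))*(-146) = (((½)*(1/30)*22)*(-1))*(-146) = ((11/30)*(-1))*(-146) = -11/30*(-146) = 803/15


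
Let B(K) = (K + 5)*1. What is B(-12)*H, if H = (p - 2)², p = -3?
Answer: -175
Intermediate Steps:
H = 25 (H = (-3 - 2)² = (-5)² = 25)
B(K) = 5 + K (B(K) = (5 + K)*1 = 5 + K)
B(-12)*H = (5 - 12)*25 = -7*25 = -175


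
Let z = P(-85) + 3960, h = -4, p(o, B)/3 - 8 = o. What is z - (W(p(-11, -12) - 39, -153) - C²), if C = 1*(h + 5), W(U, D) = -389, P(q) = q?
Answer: 4265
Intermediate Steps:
p(o, B) = 24 + 3*o
C = 1 (C = 1*(-4 + 5) = 1*1 = 1)
z = 3875 (z = -85 + 3960 = 3875)
z - (W(p(-11, -12) - 39, -153) - C²) = 3875 - (-389 - 1*1²) = 3875 - (-389 - 1*1) = 3875 - (-389 - 1) = 3875 - 1*(-390) = 3875 + 390 = 4265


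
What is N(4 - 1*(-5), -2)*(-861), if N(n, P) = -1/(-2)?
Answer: -861/2 ≈ -430.50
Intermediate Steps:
N(n, P) = ½ (N(n, P) = -1*(-½) = ½)
N(4 - 1*(-5), -2)*(-861) = (½)*(-861) = -861/2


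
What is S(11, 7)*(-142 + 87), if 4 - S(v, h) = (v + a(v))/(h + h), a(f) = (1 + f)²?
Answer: 5445/14 ≈ 388.93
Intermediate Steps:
S(v, h) = 4 - (v + (1 + v)²)/(2*h) (S(v, h) = 4 - (v + (1 + v)²)/(h + h) = 4 - (v + (1 + v)²)/(2*h))
S(11, 7)*(-142 + 87) = ((½)*(-1*11 - (1 + 11)² + 8*7)/7)*(-142 + 87) = ((½)*(⅐)*(-11 - 1*12² + 56))*(-55) = ((½)*(⅐)*(-11 - 1*144 + 56))*(-55) = ((½)*(⅐)*(-11 - 144 + 56))*(-55) = ((½)*(⅐)*(-99))*(-55) = -99/14*(-55) = 5445/14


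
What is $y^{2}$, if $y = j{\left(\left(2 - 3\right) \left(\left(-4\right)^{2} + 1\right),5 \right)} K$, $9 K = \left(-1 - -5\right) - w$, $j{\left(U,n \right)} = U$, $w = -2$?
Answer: $\frac{1156}{9} \approx 128.44$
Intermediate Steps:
$K = \frac{2}{3}$ ($K = \frac{\left(-1 - -5\right) - -2}{9} = \frac{\left(-1 + 5\right) + 2}{9} = \frac{4 + 2}{9} = \frac{1}{9} \cdot 6 = \frac{2}{3} \approx 0.66667$)
$y = - \frac{34}{3}$ ($y = \left(2 - 3\right) \left(\left(-4\right)^{2} + 1\right) \frac{2}{3} = - (16 + 1) \frac{2}{3} = \left(-1\right) 17 \cdot \frac{2}{3} = \left(-17\right) \frac{2}{3} = - \frac{34}{3} \approx -11.333$)
$y^{2} = \left(- \frac{34}{3}\right)^{2} = \frac{1156}{9}$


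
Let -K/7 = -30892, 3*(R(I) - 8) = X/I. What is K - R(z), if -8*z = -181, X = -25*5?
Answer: 117417148/543 ≈ 2.1624e+5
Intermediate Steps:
X = -125
z = 181/8 (z = -⅛*(-181) = 181/8 ≈ 22.625)
R(I) = 8 - 125/(3*I) (R(I) = 8 + (-125/I)/3 = 8 - 125/(3*I))
K = 216244 (K = -7*(-30892) = 216244)
K - R(z) = 216244 - (8 - 125/(3*181/8)) = 216244 - (8 - 125/3*8/181) = 216244 - (8 - 1000/543) = 216244 - 1*3344/543 = 216244 - 3344/543 = 117417148/543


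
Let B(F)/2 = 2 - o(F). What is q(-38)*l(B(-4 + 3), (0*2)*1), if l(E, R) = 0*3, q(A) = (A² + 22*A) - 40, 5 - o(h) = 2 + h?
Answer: 0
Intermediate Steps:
o(h) = 3 - h (o(h) = 5 - (2 + h) = 5 + (-2 - h) = 3 - h)
q(A) = -40 + A² + 22*A
B(F) = -2 + 2*F (B(F) = 2*(2 - (3 - F)) = 2*(2 + (-3 + F)) = 2*(-1 + F) = -2 + 2*F)
l(E, R) = 0
q(-38)*l(B(-4 + 3), (0*2)*1) = (-40 + (-38)² + 22*(-38))*0 = (-40 + 1444 - 836)*0 = 568*0 = 0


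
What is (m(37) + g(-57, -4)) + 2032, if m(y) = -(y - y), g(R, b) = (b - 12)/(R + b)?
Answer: 123968/61 ≈ 2032.3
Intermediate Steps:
g(R, b) = (-12 + b)/(R + b)
m(y) = 0 (m(y) = -1*0 = 0)
(m(37) + g(-57, -4)) + 2032 = (0 + (-12 - 4)/(-57 - 4)) + 2032 = (0 - 16/(-61)) + 2032 = (0 - 1/61*(-16)) + 2032 = (0 + 16/61) + 2032 = 16/61 + 2032 = 123968/61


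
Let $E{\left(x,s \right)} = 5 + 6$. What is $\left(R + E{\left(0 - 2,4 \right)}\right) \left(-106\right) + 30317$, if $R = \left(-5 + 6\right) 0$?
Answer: $29151$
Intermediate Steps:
$R = 0$ ($R = 1 \cdot 0 = 0$)
$E{\left(x,s \right)} = 11$
$\left(R + E{\left(0 - 2,4 \right)}\right) \left(-106\right) + 30317 = \left(0 + 11\right) \left(-106\right) + 30317 = 11 \left(-106\right) + 30317 = -1166 + 30317 = 29151$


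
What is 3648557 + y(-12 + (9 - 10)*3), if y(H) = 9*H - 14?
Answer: 3648408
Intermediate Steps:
y(H) = -14 + 9*H
3648557 + y(-12 + (9 - 10)*3) = 3648557 + (-14 + 9*(-12 + (9 - 10)*3)) = 3648557 + (-14 + 9*(-12 - 1*3)) = 3648557 + (-14 + 9*(-12 - 3)) = 3648557 + (-14 + 9*(-15)) = 3648557 + (-14 - 135) = 3648557 - 149 = 3648408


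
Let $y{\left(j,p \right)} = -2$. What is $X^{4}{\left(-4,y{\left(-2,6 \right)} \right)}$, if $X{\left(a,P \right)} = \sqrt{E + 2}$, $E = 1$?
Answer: $9$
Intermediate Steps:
$X{\left(a,P \right)} = \sqrt{3}$ ($X{\left(a,P \right)} = \sqrt{1 + 2} = \sqrt{3}$)
$X^{4}{\left(-4,y{\left(-2,6 \right)} \right)} = \left(\sqrt{3}\right)^{4} = 9$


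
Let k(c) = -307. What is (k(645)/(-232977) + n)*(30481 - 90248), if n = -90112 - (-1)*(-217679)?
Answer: 4285785393924500/232977 ≈ 1.8396e+10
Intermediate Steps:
n = -307791 (n = -90112 - 1*217679 = -90112 - 217679 = -307791)
(k(645)/(-232977) + n)*(30481 - 90248) = (-307/(-232977) - 307791)*(30481 - 90248) = (-307*(-1/232977) - 307791)*(-59767) = (307/232977 - 307791)*(-59767) = -71708223500/232977*(-59767) = 4285785393924500/232977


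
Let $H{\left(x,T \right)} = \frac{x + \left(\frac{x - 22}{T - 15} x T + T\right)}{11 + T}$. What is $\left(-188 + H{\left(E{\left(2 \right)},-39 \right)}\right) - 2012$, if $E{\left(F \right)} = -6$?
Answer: $- \frac{185029}{84} \approx -2202.7$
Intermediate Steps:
$H{\left(x,T \right)} = \frac{T + x + \frac{T x \left(-22 + x\right)}{-15 + T}}{11 + T}$ ($H{\left(x,T \right)} = \frac{x + \left(\frac{-22 + x}{-15 + T} x T + T\right)}{11 + T} = \frac{x + \left(\frac{x \left(-22 + x\right)}{-15 + T} T + T\right)}{11 + T} = \frac{x + \left(\frac{T x \left(-22 + x\right)}{-15 + T} + T\right)}{11 + T} = \frac{x + \left(T + \frac{T x \left(-22 + x\right)}{-15 + T}\right)}{11 + T} = \frac{T + x + \frac{T x \left(-22 + x\right)}{-15 + T}}{11 + T}$)
$\left(-188 + H{\left(E{\left(2 \right)},-39 \right)}\right) - 2012 = \left(-188 + \frac{- \left(-39\right)^{2} + 15 \left(-39\right) + 15 \left(-6\right) - - 39 \left(-6\right)^{2} + 21 \left(-39\right) \left(-6\right)}{165 - \left(-39\right)^{2} + 4 \left(-39\right)}\right) - 2012 = \left(-188 + \frac{\left(-1\right) 1521 - 585 - 90 - \left(-39\right) 36 + 4914}{165 - 1521 - 156}\right) - 2012 = \left(-188 + \frac{-1521 - 585 - 90 + 1404 + 4914}{165 - 1521 - 156}\right) - 2012 = \left(-188 + \frac{1}{-1512} \cdot 4122\right) - 2012 = \left(-188 - \frac{229}{84}\right) - 2012 = - \frac{16021}{84} - 2012 = - \frac{185029}{84}$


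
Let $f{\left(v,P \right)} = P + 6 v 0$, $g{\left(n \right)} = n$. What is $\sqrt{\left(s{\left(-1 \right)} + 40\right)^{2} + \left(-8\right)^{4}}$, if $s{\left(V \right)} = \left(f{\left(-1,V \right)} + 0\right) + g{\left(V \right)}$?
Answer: $2 \sqrt{1385} \approx 74.431$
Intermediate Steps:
$f{\left(v,P \right)} = P$ ($f{\left(v,P \right)} = P + 0 = P$)
$s{\left(V \right)} = 2 V$ ($s{\left(V \right)} = \left(V + 0\right) + V = V + V = 2 V$)
$\sqrt{\left(s{\left(-1 \right)} + 40\right)^{2} + \left(-8\right)^{4}} = \sqrt{\left(2 \left(-1\right) + 40\right)^{2} + \left(-8\right)^{4}} = \sqrt{\left(-2 + 40\right)^{2} + 4096} = \sqrt{38^{2} + 4096} = \sqrt{1444 + 4096} = \sqrt{5540} = 2 \sqrt{1385}$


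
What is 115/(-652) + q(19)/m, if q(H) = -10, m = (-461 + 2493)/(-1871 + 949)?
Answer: 180555/41402 ≈ 4.3610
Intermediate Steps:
m = -1016/461 (m = 2032/(-922) = 2032*(-1/922) = -1016/461 ≈ -2.2039)
115/(-652) + q(19)/m = 115/(-652) - 10/(-1016/461) = 115*(-1/652) - 10*(-461/1016) = -115/652 + 2305/508 = 180555/41402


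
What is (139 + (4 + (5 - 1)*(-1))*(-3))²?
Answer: 19321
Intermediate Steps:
(139 + (4 + (5 - 1)*(-1))*(-3))² = (139 + (4 + 4*(-1))*(-3))² = (139 + (4 - 4)*(-3))² = (139 + 0*(-3))² = (139 + 0)² = 139² = 19321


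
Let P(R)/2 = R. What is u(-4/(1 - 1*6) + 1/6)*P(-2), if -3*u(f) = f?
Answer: 58/45 ≈ 1.2889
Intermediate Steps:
u(f) = -f/3
P(R) = 2*R
u(-4/(1 - 1*6) + 1/6)*P(-2) = (-(-4/(1 - 1*6) + 1/6)/3)*(2*(-2)) = -(-4/(1 - 6) + 1*(⅙))/3*(-4) = -(-4/(-5) + ⅙)/3*(-4) = -(-4*(-⅕) + ⅙)/3*(-4) = -(⅘ + ⅙)/3*(-4) = -⅓*29/30*(-4) = -29/90*(-4) = 58/45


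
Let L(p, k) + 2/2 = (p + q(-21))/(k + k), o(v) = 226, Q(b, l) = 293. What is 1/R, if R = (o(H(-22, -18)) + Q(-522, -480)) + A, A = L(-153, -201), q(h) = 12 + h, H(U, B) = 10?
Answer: 67/34733 ≈ 0.0019290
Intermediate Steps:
L(p, k) = -1 + (-9 + p)/(2*k) (L(p, k) = -1 + (p + (12 - 21))/(k + k) = -1 + (p - 9)/((2*k)) = -1 + (-9 + p)*(1/(2*k)) = -1 + (-9 + p)/(2*k))
A = -40/67 (A = (1/2)*(-9 - 153 - 2*(-201))/(-201) = (1/2)*(-1/201)*(-9 - 153 + 402) = (1/2)*(-1/201)*240 = -40/67 ≈ -0.59702)
R = 34733/67 (R = (226 + 293) - 40/67 = 519 - 40/67 = 34733/67 ≈ 518.40)
1/R = 1/(34733/67) = 67/34733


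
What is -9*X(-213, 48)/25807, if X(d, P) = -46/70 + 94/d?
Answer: 24567/64130395 ≈ 0.00038308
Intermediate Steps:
X(d, P) = -23/35 + 94/d (X(d, P) = -46*1/70 + 94/d = -23/35 + 94/d)
-9*X(-213, 48)/25807 = -9*(-23/35 + 94/(-213))/25807 = -9*(-23/35 + 94*(-1/213))/25807 = -9*(-23/35 - 94/213)/25807 = -(-24567)/(2485*25807) = -9*(-8189/192391185) = 24567/64130395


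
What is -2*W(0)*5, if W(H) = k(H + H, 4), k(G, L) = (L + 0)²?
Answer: -160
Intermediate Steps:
k(G, L) = L²
W(H) = 16 (W(H) = 4² = 16)
-2*W(0)*5 = -2*16*5 = -32*5 = -160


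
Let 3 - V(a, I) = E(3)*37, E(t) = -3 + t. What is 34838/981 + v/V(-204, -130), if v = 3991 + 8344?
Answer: 4068383/981 ≈ 4147.2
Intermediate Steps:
v = 12335
V(a, I) = 3 (V(a, I) = 3 - (-3 + 3)*37 = 3 - 0*37 = 3 - 1*0 = 3 + 0 = 3)
34838/981 + v/V(-204, -130) = 34838/981 + 12335/3 = 4068383/981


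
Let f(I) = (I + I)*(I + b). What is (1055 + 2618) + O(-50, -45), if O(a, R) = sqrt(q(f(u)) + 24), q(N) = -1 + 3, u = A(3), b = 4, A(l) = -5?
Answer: 3673 + sqrt(26) ≈ 3678.1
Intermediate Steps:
u = -5
f(I) = 2*I*(4 + I) (f(I) = (I + I)*(I + 4) = (2*I)*(4 + I) = 2*I*(4 + I))
q(N) = 2
O(a, R) = sqrt(26) (O(a, R) = sqrt(2 + 24) = sqrt(26))
(1055 + 2618) + O(-50, -45) = (1055 + 2618) + sqrt(26) = 3673 + sqrt(26)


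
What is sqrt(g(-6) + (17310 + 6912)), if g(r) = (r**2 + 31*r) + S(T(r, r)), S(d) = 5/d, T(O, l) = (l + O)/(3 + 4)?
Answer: sqrt(866487)/6 ≈ 155.14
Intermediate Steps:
T(O, l) = O/7 + l/7 (T(O, l) = (O + l)/7 = (O + l)*(1/7) = O/7 + l/7)
g(r) = r**2 + 31*r + 35/(2*r) (g(r) = (r**2 + 31*r) + 5/(r/7 + r/7) = (r**2 + 31*r) + 5/((2*r/7)) = (r**2 + 31*r) + 5*(7/(2*r)) = (r**2 + 31*r) + 35/(2*r) = r**2 + 31*r + 35/(2*r))
sqrt(g(-6) + (17310 + 6912)) = sqrt(((-6)**2 + 31*(-6) + (35/2)/(-6)) + (17310 + 6912)) = sqrt((36 - 186 + (35/2)*(-1/6)) + 24222) = sqrt((36 - 186 - 35/12) + 24222) = sqrt(-1835/12 + 24222) = sqrt(288829/12) = sqrt(866487)/6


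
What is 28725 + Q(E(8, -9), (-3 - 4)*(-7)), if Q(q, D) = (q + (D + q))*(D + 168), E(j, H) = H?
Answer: 35452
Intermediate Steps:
Q(q, D) = (168 + D)*(D + 2*q) (Q(q, D) = (D + 2*q)*(168 + D) = (168 + D)*(D + 2*q))
28725 + Q(E(8, -9), (-3 - 4)*(-7)) = 28725 + (((-3 - 4)*(-7))² + 168*((-3 - 4)*(-7)) + 336*(-9) + 2*((-3 - 4)*(-7))*(-9)) = 28725 + ((-7*(-7))² + 168*(-7*(-7)) - 3024 + 2*(-7*(-7))*(-9)) = 28725 + (49² + 168*49 - 3024 + 2*49*(-9)) = 28725 + (2401 + 8232 - 3024 - 882) = 28725 + 6727 = 35452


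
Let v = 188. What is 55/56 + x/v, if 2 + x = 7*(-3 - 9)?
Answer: 1381/2632 ≈ 0.52470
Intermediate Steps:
x = -86 (x = -2 + 7*(-3 - 9) = -2 + 7*(-12) = -2 - 84 = -86)
55/56 + x/v = 55/56 - 86/188 = 55*(1/56) - 86*1/188 = 55/56 - 43/94 = 1381/2632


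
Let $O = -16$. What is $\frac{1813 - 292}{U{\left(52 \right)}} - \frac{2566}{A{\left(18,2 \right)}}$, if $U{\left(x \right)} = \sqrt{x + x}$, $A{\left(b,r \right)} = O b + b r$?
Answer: $\frac{1283}{126} + \frac{117 \sqrt{26}}{4} \approx 159.33$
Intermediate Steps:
$A{\left(b,r \right)} = - 16 b + b r$
$U{\left(x \right)} = \sqrt{2} \sqrt{x}$ ($U{\left(x \right)} = \sqrt{2 x} = \sqrt{2} \sqrt{x}$)
$\frac{1813 - 292}{U{\left(52 \right)}} - \frac{2566}{A{\left(18,2 \right)}} = \frac{1813 - 292}{\sqrt{2} \sqrt{52}} - \frac{2566}{18 \left(-16 + 2\right)} = \frac{1813 - 292}{\sqrt{2} \cdot 2 \sqrt{13}} - \frac{2566}{18 \left(-14\right)} = \frac{1521}{2 \sqrt{26}} - \frac{2566}{-252} = 1521 \frac{\sqrt{26}}{52} - - \frac{1283}{126} = \frac{117 \sqrt{26}}{4} + \frac{1283}{126} = \frac{1283}{126} + \frac{117 \sqrt{26}}{4}$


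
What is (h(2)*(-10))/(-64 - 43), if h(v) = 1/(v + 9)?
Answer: 10/1177 ≈ 0.0084962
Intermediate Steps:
h(v) = 1/(9 + v)
(h(2)*(-10))/(-64 - 43) = (-10/(9 + 2))/(-64 - 43) = (-10/11)/(-107) = ((1/11)*(-10))*(-1/107) = -10/11*(-1/107) = 10/1177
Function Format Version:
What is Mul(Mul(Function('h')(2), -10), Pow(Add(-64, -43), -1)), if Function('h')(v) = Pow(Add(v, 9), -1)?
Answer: Rational(10, 1177) ≈ 0.0084962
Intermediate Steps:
Function('h')(v) = Pow(Add(9, v), -1)
Mul(Mul(Function('h')(2), -10), Pow(Add(-64, -43), -1)) = Mul(Mul(Pow(Add(9, 2), -1), -10), Pow(Add(-64, -43), -1)) = Mul(Mul(Pow(11, -1), -10), Pow(-107, -1)) = Mul(Mul(Rational(1, 11), -10), Rational(-1, 107)) = Mul(Rational(-10, 11), Rational(-1, 107)) = Rational(10, 1177)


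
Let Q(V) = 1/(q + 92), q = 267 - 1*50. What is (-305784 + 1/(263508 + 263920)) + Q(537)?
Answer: -49835223929831/162975252 ≈ -3.0578e+5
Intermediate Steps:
q = 217 (q = 267 - 50 = 217)
Q(V) = 1/309 (Q(V) = 1/(217 + 92) = 1/309)
(-305784 + 1/(263508 + 263920)) + Q(537) = (-305784 + 1/(263508 + 263920)) + 1/309 = (-305784 + 1/527428) + 1/309 = -161279043551/527428 + 1/309 = -49835223929831/162975252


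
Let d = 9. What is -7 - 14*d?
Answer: -133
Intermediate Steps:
-7 - 14*d = -7 - 14*9 = -7 - 126 = -133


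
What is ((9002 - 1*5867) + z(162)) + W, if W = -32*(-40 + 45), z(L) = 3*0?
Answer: 2975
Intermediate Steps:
z(L) = 0
W = -160 (W = -32*5 = -160)
((9002 - 1*5867) + z(162)) + W = ((9002 - 1*5867) + 0) - 160 = ((9002 - 5867) + 0) - 160 = (3135 + 0) - 160 = 3135 - 160 = 2975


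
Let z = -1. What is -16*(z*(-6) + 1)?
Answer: -112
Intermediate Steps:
-16*(z*(-6) + 1) = -16*(-1*(-6) + 1) = -16*(6 + 1) = -16*7 = -112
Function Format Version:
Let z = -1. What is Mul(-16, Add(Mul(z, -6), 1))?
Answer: -112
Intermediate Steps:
Mul(-16, Add(Mul(z, -6), 1)) = Mul(-16, Add(Mul(-1, -6), 1)) = Mul(-16, Add(6, 1)) = Mul(-16, 7) = -112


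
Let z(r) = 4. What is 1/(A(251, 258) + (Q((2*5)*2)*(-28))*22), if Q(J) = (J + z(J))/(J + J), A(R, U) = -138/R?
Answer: -1255/464538 ≈ -0.0027016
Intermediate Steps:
Q(J) = (4 + J)/(2*J) (Q(J) = (J + 4)/(J + J) = (4 + J)/((2*J)) = (4 + J)*(1/(2*J)) = (4 + J)/(2*J))
1/(A(251, 258) + (Q((2*5)*2)*(-28))*22) = 1/(-138/251 + (((4 + (2*5)*2)/(2*(((2*5)*2))))*(-28))*22) = 1/(-138*1/251 + (((4 + 10*2)/(2*((10*2))))*(-28))*22) = 1/(-138/251 + (((½)*(4 + 20)/20)*(-28))*22) = 1/(-138/251 + (((½)*(1/20)*24)*(-28))*22) = 1/(-138/251 + ((⅗)*(-28))*22) = 1/(-138/251 - 84/5*22) = 1/(-138/251 - 1848/5) = 1/(-464538/1255) = -1255/464538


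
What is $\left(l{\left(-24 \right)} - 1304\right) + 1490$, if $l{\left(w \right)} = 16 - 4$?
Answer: $198$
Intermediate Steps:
$l{\left(w \right)} = 12$ ($l{\left(w \right)} = 16 - 4 = 12$)
$\left(l{\left(-24 \right)} - 1304\right) + 1490 = \left(12 - 1304\right) + 1490 = -1292 + 1490 = 198$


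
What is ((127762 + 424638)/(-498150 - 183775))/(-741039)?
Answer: 22096/20213320803 ≈ 1.0931e-6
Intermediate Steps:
((127762 + 424638)/(-498150 - 183775))/(-741039) = (552400/(-681925))*(-1/741039) = (552400*(-1/681925))*(-1/741039) = -22096/27277*(-1/741039) = 22096/20213320803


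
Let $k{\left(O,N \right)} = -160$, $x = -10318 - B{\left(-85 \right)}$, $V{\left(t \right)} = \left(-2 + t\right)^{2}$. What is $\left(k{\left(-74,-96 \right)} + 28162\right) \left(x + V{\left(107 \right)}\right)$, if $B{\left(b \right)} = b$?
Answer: $22177584$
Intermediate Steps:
$x = -10233$ ($x = -10318 - -85 = -10318 + 85 = -10233$)
$\left(k{\left(-74,-96 \right)} + 28162\right) \left(x + V{\left(107 \right)}\right) = \left(-160 + 28162\right) \left(-10233 + \left(-2 + 107\right)^{2}\right) = 28002 \left(-10233 + 105^{2}\right) = 28002 \left(-10233 + 11025\right) = 28002 \cdot 792 = 22177584$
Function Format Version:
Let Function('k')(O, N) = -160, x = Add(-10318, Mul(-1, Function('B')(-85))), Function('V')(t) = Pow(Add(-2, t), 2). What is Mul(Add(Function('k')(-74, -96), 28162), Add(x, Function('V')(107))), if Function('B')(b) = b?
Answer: 22177584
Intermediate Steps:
x = -10233 (x = Add(-10318, Mul(-1, -85)) = Add(-10318, 85) = -10233)
Mul(Add(Function('k')(-74, -96), 28162), Add(x, Function('V')(107))) = Mul(Add(-160, 28162), Add(-10233, Pow(Add(-2, 107), 2))) = Mul(28002, Add(-10233, Pow(105, 2))) = Mul(28002, Add(-10233, 11025)) = Mul(28002, 792) = 22177584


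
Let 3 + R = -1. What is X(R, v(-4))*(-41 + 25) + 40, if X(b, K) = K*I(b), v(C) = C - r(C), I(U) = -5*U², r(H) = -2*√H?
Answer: -5080 + 5120*I ≈ -5080.0 + 5120.0*I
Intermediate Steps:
R = -4 (R = -3 - 1 = -4)
v(C) = C + 2*√C (v(C) = C - (-2)*√C = C + 2*√C)
X(b, K) = -5*K*b² (X(b, K) = K*(-5*b²) = -5*K*b²)
X(R, v(-4))*(-41 + 25) + 40 = (-5*(-4 + 2*√(-4))*(-4)²)*(-41 + 25) + 40 = -5*(-4 + 2*(2*I))*16*(-16) + 40 = -5*(-4 + 4*I)*16*(-16) + 40 = (320 - 320*I)*(-16) + 40 = (-5120 + 5120*I) + 40 = -5080 + 5120*I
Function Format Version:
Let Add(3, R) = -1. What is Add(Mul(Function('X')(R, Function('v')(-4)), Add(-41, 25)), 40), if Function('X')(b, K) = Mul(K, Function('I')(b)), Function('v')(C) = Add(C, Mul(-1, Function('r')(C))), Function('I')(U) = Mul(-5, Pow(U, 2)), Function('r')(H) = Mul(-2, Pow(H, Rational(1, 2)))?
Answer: Add(-5080, Mul(5120, I)) ≈ Add(-5080.0, Mul(5120.0, I))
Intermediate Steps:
R = -4 (R = Add(-3, -1) = -4)
Function('v')(C) = Add(C, Mul(2, Pow(C, Rational(1, 2)))) (Function('v')(C) = Add(C, Mul(-1, Mul(-2, Pow(C, Rational(1, 2))))) = Add(C, Mul(2, Pow(C, Rational(1, 2)))))
Function('X')(b, K) = Mul(-5, K, Pow(b, 2)) (Function('X')(b, K) = Mul(K, Mul(-5, Pow(b, 2))) = Mul(-5, K, Pow(b, 2)))
Add(Mul(Function('X')(R, Function('v')(-4)), Add(-41, 25)), 40) = Add(Mul(Mul(-5, Add(-4, Mul(2, Pow(-4, Rational(1, 2)))), Pow(-4, 2)), Add(-41, 25)), 40) = Add(Mul(Mul(-5, Add(-4, Mul(2, Mul(2, I))), 16), -16), 40) = Add(Mul(Mul(-5, Add(-4, Mul(4, I)), 16), -16), 40) = Add(Mul(Add(320, Mul(-320, I)), -16), 40) = Add(Add(-5120, Mul(5120, I)), 40) = Add(-5080, Mul(5120, I))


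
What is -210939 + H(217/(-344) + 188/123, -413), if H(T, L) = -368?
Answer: -211307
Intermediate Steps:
-210939 + H(217/(-344) + 188/123, -413) = -210939 - 368 = -211307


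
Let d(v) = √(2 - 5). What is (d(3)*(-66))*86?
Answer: -5676*I*√3 ≈ -9831.1*I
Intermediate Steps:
d(v) = I*√3 (d(v) = √(-3) = I*√3)
(d(3)*(-66))*86 = ((I*√3)*(-66))*86 = -66*I*√3*86 = -5676*I*√3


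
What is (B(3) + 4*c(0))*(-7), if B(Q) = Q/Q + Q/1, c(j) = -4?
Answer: 84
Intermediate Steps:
B(Q) = 1 + Q (B(Q) = 1 + Q*1 = 1 + Q)
(B(3) + 4*c(0))*(-7) = ((1 + 3) + 4*(-4))*(-7) = (4 - 16)*(-7) = -12*(-7) = 84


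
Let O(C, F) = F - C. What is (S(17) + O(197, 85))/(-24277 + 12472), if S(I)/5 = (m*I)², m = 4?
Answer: -23008/11805 ≈ -1.9490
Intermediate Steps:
S(I) = 80*I² (S(I) = 5*(4*I)² = 5*(16*I²) = 80*I²)
(S(17) + O(197, 85))/(-24277 + 12472) = (80*17² + (85 - 1*197))/(-24277 + 12472) = (80*289 + (85 - 197))/(-11805) = (23120 - 112)*(-1/11805) = 23008*(-1/11805) = -23008/11805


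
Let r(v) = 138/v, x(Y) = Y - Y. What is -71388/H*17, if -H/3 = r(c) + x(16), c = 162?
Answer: 10922364/23 ≈ 4.7489e+5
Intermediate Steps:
x(Y) = 0
H = -23/9 (H = -3*(138/162 + 0) = -3*(138*(1/162) + 0) = -3*(23/27 + 0) = -3*23/27 = -23/9 ≈ -2.5556)
-71388/H*17 = -71388/(-23/9)*17 = -71388*(-9/23)*17 = (642492/23)*17 = 10922364/23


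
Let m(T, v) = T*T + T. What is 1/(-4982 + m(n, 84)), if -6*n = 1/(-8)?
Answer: -2304/11478479 ≈ -0.00020072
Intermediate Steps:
n = 1/48 (n = -1/6/(-8) = -1/6*(-1/8) = 1/48 ≈ 0.020833)
m(T, v) = T + T**2 (m(T, v) = T**2 + T = T + T**2)
1/(-4982 + m(n, 84)) = 1/(-4982 + (1 + 1/48)/48) = 1/(-4982 + (1/48)*(49/48)) = 1/(-4982 + 49/2304) = 1/(-11478479/2304) = -2304/11478479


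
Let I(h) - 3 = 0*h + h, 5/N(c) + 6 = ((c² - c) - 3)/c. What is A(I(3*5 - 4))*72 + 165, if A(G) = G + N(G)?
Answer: 23295/19 ≈ 1226.1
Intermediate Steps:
N(c) = 5/(-6 + (-3 + c² - c)/c) (N(c) = 5/(-6 + ((c² - c) - 3)/c) = 5/(-6 + (-3 + c² - c)/c))
I(h) = 3 + h (I(h) = 3 + (0*h + h) = 3 + (0 + h) = 3 + h)
A(G) = G + 5*G/(-3 + G² - 7*G)
A(I(3*5 - 4))*72 + 165 = ((3 + (3*5 - 4))*(-2 - (3 + (3*5 - 4))² + 7*(3 + (3*5 - 4)))/(3 - (3 + (3*5 - 4))² + 7*(3 + (3*5 - 4))))*72 + 165 = ((3 + (15 - 4))*(-2 - (3 + (15 - 4))² + 7*(3 + (15 - 4)))/(3 - (3 + (15 - 4))² + 7*(3 + (15 - 4))))*72 + 165 = ((3 + 11)*(-2 - (3 + 11)² + 7*(3 + 11))/(3 - (3 + 11)² + 7*(3 + 11)))*72 + 165 = (14*(-2 - 1*14² + 7*14)/(3 - 1*14² + 7*14))*72 + 165 = (14*(-2 - 1*196 + 98)/(3 - 1*196 + 98))*72 + 165 = (14*(-2 - 196 + 98)/(3 - 196 + 98))*72 + 165 = (14*(-100)/(-95))*72 + 165 = (14*(-1/95)*(-100))*72 + 165 = (280/19)*72 + 165 = 20160/19 + 165 = 23295/19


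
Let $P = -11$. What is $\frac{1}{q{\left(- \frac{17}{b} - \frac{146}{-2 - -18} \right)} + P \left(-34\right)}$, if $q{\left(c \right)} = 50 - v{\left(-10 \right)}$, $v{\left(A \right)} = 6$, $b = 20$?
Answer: $\frac{1}{418} \approx 0.0023923$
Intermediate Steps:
$q{\left(c \right)} = 44$ ($q{\left(c \right)} = 50 - 6 = 44$)
$\frac{1}{q{\left(- \frac{17}{b} - \frac{146}{-2 - -18} \right)} + P \left(-34\right)} = \frac{1}{44 - -374} = \frac{1}{44 + 374} = \frac{1}{418}$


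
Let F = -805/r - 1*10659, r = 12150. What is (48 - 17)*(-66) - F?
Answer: 20929751/2430 ≈ 8613.1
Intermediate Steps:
F = -25901531/2430 (F = -805/12150 - 1*10659 = -805*1/12150 - 10659 = -161/2430 - 10659 = -25901531/2430 ≈ -10659.)
(48 - 17)*(-66) - F = (48 - 17)*(-66) - 1*(-25901531/2430) = 31*(-66) + 25901531/2430 = -2046 + 25901531/2430 = 20929751/2430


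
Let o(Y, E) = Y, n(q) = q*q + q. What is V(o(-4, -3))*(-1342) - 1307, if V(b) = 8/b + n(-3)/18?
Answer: 2789/3 ≈ 929.67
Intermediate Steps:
n(q) = q + q² (n(q) = q² + q = q + q²)
V(b) = ⅓ + 8/b (V(b) = 8/b - 3*(1 - 3)/18 = 8/b - 3*(-2)*(1/18) = 8/b + 6*(1/18) = 8/b + ⅓ = ⅓ + 8/b)
V(o(-4, -3))*(-1342) - 1307 = ((⅓)*(24 - 4)/(-4))*(-1342) - 1307 = ((⅓)*(-¼)*20)*(-1342) - 1307 = -5/3*(-1342) - 1307 = 6710/3 - 1307 = 2789/3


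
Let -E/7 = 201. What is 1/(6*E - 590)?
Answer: -1/9032 ≈ -0.00011072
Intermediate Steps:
E = -1407 (E = -7*201 = -1407)
1/(6*E - 590) = 1/(6*(-1407) - 590) = 1/(-8442 - 590) = 1/(-9032) = -1/9032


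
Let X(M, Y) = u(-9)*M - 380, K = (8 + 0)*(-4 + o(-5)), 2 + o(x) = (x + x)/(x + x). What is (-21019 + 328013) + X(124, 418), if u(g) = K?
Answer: 301654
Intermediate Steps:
o(x) = -1 (o(x) = -2 + (x + x)/(x + x) = -2 + (2*x)/((2*x)) = -2 + (2*x)*(1/(2*x)) = -2 + 1 = -1)
K = -40 (K = (8 + 0)*(-4 - 1) = 8*(-5) = -40)
u(g) = -40
X(M, Y) = -380 - 40*M (X(M, Y) = -40*M - 380 = -380 - 40*M)
(-21019 + 328013) + X(124, 418) = (-21019 + 328013) + (-380 - 40*124) = 306994 + (-380 - 4960) = 306994 - 5340 = 301654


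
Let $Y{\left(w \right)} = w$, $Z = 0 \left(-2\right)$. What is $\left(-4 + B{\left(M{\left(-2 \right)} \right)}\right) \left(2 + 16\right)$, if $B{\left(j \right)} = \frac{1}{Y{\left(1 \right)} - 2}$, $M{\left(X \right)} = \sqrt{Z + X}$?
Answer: $-90$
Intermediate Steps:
$Z = 0$
$M{\left(X \right)} = \sqrt{X}$ ($M{\left(X \right)} = \sqrt{0 + X} = \sqrt{X}$)
$B{\left(j \right)} = -1$ ($B{\left(j \right)} = \frac{1}{1 - 2} = \frac{1}{-1} = -1$)
$\left(-4 + B{\left(M{\left(-2 \right)} \right)}\right) \left(2 + 16\right) = \left(-4 - 1\right) \left(2 + 16\right) = \left(-5\right) 18 = -90$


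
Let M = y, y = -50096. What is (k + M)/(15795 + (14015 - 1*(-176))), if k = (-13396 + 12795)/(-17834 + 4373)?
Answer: -674341655/403641546 ≈ -1.6706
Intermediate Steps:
M = -50096
k = 601/13461 (k = -601/(-13461) = -601*(-1/13461) = 601/13461 ≈ 0.044648)
(k + M)/(15795 + (14015 - 1*(-176))) = (601/13461 - 50096)/(15795 + (14015 - 1*(-176))) = -674341655/(13461*(15795 + (14015 + 176))) = -674341655/(13461*(15795 + 14191)) = -674341655/13461/29986 = -674341655/13461*1/29986 = -674341655/403641546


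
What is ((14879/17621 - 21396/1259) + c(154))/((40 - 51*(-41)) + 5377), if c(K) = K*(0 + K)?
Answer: 525777355469/166563771212 ≈ 3.1566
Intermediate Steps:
c(K) = K² (c(K) = K*K = K²)
((14879/17621 - 21396/1259) + c(154))/((40 - 51*(-41)) + 5377) = ((14879/17621 - 21396/1259) + 154²)/((40 - 51*(-41)) + 5377) = ((14879*(1/17621) - 21396*1/1259) + 23716)/((40 + 2091) + 5377) = ((14879/17621 - 21396/1259) + 23716)/(2131 + 5377) = (-358286255/22184839 + 23716)/7508 = (525777355469/22184839)*(1/7508) = 525777355469/166563771212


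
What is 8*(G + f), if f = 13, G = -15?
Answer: -16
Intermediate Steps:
8*(G + f) = 8*(-15 + 13) = 8*(-2) = -16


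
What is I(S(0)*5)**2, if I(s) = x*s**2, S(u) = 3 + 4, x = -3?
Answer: 13505625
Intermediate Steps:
S(u) = 7
I(s) = -3*s**2
I(S(0)*5)**2 = (-3*(7*5)**2)**2 = (-3*35**2)**2 = (-3*1225)**2 = (-3675)**2 = 13505625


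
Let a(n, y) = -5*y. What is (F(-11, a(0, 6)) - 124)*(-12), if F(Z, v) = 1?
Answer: 1476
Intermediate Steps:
(F(-11, a(0, 6)) - 124)*(-12) = (1 - 124)*(-12) = -123*(-12) = 1476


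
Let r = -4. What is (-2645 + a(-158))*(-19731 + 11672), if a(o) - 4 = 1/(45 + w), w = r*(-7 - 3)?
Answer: 1809116556/85 ≈ 2.1284e+7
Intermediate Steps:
w = 40 (w = -4*(-7 - 3) = -4*(-10) = 40)
a(o) = 341/85 (a(o) = 4 + 1/(45 + 40) = 4 + 1/85 = 341/85)
(-2645 + a(-158))*(-19731 + 11672) = (-2645 + 341/85)*(-19731 + 11672) = -224484/85*(-8059) = 1809116556/85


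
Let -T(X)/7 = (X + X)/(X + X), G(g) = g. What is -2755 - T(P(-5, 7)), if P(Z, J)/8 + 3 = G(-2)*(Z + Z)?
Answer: -2748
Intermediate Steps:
P(Z, J) = -24 - 32*Z (P(Z, J) = -24 + 8*(-2*(Z + Z)) = -24 + 8*(-4*Z) = -24 - 32*Z)
T(X) = -7 (T(X) = -7*(X + X)/(X + X) = -7*2*X/(2*X) = -7*2*X*1/(2*X) = -7*1 = -7)
-2755 - T(P(-5, 7)) = -2755 - 1*(-7) = -2755 + 7 = -2748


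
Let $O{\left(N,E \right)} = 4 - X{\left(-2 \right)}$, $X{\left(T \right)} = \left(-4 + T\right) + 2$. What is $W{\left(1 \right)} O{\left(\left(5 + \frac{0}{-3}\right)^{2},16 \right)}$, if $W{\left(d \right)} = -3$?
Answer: $-24$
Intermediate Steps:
$X{\left(T \right)} = -2 + T$
$O{\left(N,E \right)} = 8$ ($O{\left(N,E \right)} = 4 - \left(-2 - 2\right) = 4 - -4 = 4 + 4 = 8$)
$W{\left(1 \right)} O{\left(\left(5 + \frac{0}{-3}\right)^{2},16 \right)} = \left(-3\right) 8 = -24$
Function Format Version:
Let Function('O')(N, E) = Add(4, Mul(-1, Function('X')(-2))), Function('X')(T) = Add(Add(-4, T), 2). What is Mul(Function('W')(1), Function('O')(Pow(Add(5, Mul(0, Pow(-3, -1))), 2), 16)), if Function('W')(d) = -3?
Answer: -24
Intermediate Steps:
Function('X')(T) = Add(-2, T)
Function('O')(N, E) = 8 (Function('O')(N, E) = Add(4, Mul(-1, Add(-2, -2))) = Add(4, Mul(-1, -4)) = Add(4, 4) = 8)
Mul(Function('W')(1), Function('O')(Pow(Add(5, Mul(0, Pow(-3, -1))), 2), 16)) = Mul(-3, 8) = -24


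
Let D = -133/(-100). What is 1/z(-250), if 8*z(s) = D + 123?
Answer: 800/12433 ≈ 0.064345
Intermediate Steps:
D = 133/100 (D = -133*(-1/100) = 133/100 ≈ 1.3300)
z(s) = 12433/800 (z(s) = (133/100 + 123)/8 = (⅛)*(12433/100) = 12433/800)
1/z(-250) = 1/(12433/800) = 800/12433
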